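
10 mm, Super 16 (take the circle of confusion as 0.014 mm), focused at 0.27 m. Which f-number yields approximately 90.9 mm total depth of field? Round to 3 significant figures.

Write h = H − f = f²/(N·c). The thin-lens limits are Dn = s·h/(h + (s−f)) and Df = s·h/(h − (s−f)), so DoF = Df − Dn = 2·s·(s−f)·h / (h² − (s−f)²).
That is a quadratic in h: DoF·h² − 2·s·(s−f)·h − DoF·(s−f)² = 0 ⇒ h = (s−f)·(s + √(s² + DoF²)) / DoF = 260 × (270 + √(270² + 90.9²)) / 90.9 = 260 × (270 + 284.891) / 90.9 ≈ 1587.1 mm.
Then N = f²/(c·h) = 10² / (0.014 × 1587.1) = 100 / 22.220 ≈ 4.50.

f/4.50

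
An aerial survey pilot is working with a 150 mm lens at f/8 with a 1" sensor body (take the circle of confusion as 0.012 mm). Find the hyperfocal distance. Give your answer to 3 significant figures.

235 m

Hyperfocal distance H = f²/(N·c) + f = 150²/(8 × 0.012) + 150 = 22500/0.096 + 150 ≈ 234525.0 mm ≈ 235 m.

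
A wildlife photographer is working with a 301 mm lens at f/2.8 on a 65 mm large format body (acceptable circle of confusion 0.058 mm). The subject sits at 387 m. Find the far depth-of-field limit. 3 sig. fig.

Hyperfocal distance H = f²/(N·c) + f = 301²/(2.8 × 0.058) + 301 = 90601/0.1624 + 301 ≈ 558188.9 mm ≈ 558.2 m.
Far limit Df = s·(H − f)/(H − s) = 387000 × (558188.9 − 301) / (558188.9 − 387000) = 387000 × 557887.9 / 171188.9 ≈ 1261195 mm ≈ 1260 m.

1260 m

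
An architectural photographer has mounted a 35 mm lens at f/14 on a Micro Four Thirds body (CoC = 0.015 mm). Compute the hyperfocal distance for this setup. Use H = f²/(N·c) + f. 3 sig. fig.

Hyperfocal distance H = f²/(N·c) + f = 35²/(14 × 0.015) + 35 = 1225/0.21 + 35 ≈ 5868.3 mm ≈ 5.87 m.

5.87 m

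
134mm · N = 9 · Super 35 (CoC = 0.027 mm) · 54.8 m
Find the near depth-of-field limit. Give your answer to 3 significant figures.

31.5 m

Hyperfocal distance H = f²/(N·c) + f = 134²/(9 × 0.027) + 134 = 17956/0.243 + 134 ≈ 74027.0 mm ≈ 74.03 m.
Near limit Dn = s·(H − f)/(H + s − 2f) = 54800 × (74027.0 − 134) / (74027.0 + 54800 − 2 × 134) = 54800 × 73893.0 / 128559.0 ≈ 31498 mm ≈ 31.5 m.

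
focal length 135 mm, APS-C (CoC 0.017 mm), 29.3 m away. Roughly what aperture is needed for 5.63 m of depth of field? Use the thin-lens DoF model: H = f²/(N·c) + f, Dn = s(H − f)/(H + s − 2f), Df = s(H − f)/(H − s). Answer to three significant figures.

Write h = H − f = f²/(N·c). The thin-lens limits are Dn = s·h/(h + (s−f)) and Df = s·h/(h − (s−f)), so DoF = Df − Dn = 2·s·(s−f)·h / (h² − (s−f)²).
That is a quadratic in h: DoF·h² − 2·s·(s−f)·h − DoF·(s−f)² = 0 ⇒ h = (s−f)·(s + √(s² + DoF²)) / DoF = 29165 × (29300 + √(29300² + 5630²)) / 5630 = 29165 × (29300 + 29836.0) / 5630 ≈ 306341 mm.
Then N = f²/(c·h) = 135² / (0.017 × 306341) = 18225 / 5207.8 ≈ 3.50.

f/3.50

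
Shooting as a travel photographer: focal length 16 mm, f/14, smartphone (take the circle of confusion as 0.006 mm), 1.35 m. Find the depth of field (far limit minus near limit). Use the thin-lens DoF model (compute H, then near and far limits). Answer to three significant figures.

Hyperfocal distance H = f²/(N·c) + f = 16²/(14 × 0.006) + 16 = 256/0.084 + 16 ≈ 3063.6 mm ≈ 3.064 m.
Near limit Dn = s·(H − f)/(H + s − 2f) = 1350 × (3063.6 − 16) / (3063.6 + 1350 − 2 × 16) = 1350 × 3047.6 / 4381.6 ≈ 939.0 mm.
Far limit Df = s·(H − f)/(H − s) = 1350 × (3063.6 − 16) / (3063.6 − 1350) = 1350 × 3047.6 / 1713.6 ≈ 2400.9 mm.
Depth of field = Df − Dn = 2400.9 − 939.0 ≈ 1461.9 mm ≈ 1.46 m.

1.46 m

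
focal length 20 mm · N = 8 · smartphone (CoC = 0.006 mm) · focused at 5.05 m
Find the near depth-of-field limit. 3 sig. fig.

3.15 m

Hyperfocal distance H = f²/(N·c) + f = 20²/(8 × 0.006) + 20 = 400/0.048 + 20 ≈ 8353.3 mm ≈ 8.353 m.
Near limit Dn = s·(H − f)/(H + s − 2f) = 5050 × (8353.3 − 20) / (8353.3 + 5050 − 2 × 20) = 5050 × 8333.3 / 13363.3 ≈ 3149.2 mm ≈ 3.15 m.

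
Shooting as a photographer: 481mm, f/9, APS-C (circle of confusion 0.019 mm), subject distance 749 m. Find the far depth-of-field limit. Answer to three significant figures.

Hyperfocal distance H = f²/(N·c) + f = 481²/(9 × 0.019) + 481 = 231361/0.171 + 481 ≈ 1353469.3 mm ≈ 1353 m.
Far limit Df = s·(H − f)/(H − s) = 749000 × (1353469.3 − 481) / (1353469.3 − 749000) = 749000 × 1352988.3 / 604469.3 ≈ 1676492 mm ≈ 1680 m.

1680 m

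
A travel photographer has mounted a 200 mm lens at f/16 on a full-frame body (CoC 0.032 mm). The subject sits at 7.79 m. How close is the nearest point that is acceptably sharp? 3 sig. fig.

Hyperfocal distance H = f²/(N·c) + f = 200²/(16 × 0.032) + 200 = 40000/0.512 + 200 ≈ 78325.0 mm ≈ 78.33 m.
Near limit Dn = s·(H − f)/(H + s − 2f) = 7790 × (78325.0 − 200) / (78325.0 + 7790 − 2 × 200) = 7790 × 78125.0 / 85715.0 ≈ 7100.2 mm ≈ 7.10 m.

7.10 m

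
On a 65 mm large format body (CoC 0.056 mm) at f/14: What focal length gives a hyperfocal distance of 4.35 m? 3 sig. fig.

From H = f²/(N·c) + f, with f ≪ H: f ≈ √(H·N·c) = √(4350 × 14 × 0.056) = √3410.4 ≈ 58.40 mm.
Exact: f² + N·c·f − N·c·H = 0 ⇒ f = (−N·c + √((N·c)² + 4·N·c·H))/2 = (−0.784 + √13642)/2 ≈ 58.008 mm ≈ 58.0 mm.

58.0 mm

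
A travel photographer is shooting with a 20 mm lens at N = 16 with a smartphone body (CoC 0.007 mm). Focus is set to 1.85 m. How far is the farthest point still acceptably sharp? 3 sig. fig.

3.79 m

Hyperfocal distance H = f²/(N·c) + f = 20²/(16 × 0.007) + 20 = 400/0.112 + 20 ≈ 3591.4 mm ≈ 3.591 m.
Far limit Df = s·(H − f)/(H − s) = 1850 × (3591.4 − 20) / (3591.4 − 1850) = 1850 × 3571.4 / 1741.4 ≈ 3794.1 mm ≈ 3.79 m.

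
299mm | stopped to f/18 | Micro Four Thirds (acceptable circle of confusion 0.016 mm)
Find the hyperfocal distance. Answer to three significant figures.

311 m

Hyperfocal distance H = f²/(N·c) + f = 299²/(18 × 0.016) + 299 = 89401/0.288 + 299 ≈ 310719.1 mm ≈ 311 m.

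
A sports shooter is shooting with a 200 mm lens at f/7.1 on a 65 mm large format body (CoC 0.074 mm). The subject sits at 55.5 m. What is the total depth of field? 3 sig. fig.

Hyperfocal distance H = f²/(N·c) + f = 200²/(7.1 × 0.074) + 200 = 40000/0.5254 + 200 ≈ 76332.5 mm ≈ 76.33 m.
Near limit Dn = s·(H − f)/(H + s − 2f) = 55500 × (76332.5 − 200) / (76332.5 + 55500 − 2 × 200) = 55500 × 76132.5 / 131432.5 ≈ 32148 mm.
Far limit Df = s·(H − f)/(H − s) = 55500 × (76332.5 − 200) / (76332.5 − 55500) = 55500 × 76132.5 / 20832.5 ≈ 202825 mm.
Depth of field = Df − Dn = 202825 − 32148 ≈ 170677 mm ≈ 171 m.

171 m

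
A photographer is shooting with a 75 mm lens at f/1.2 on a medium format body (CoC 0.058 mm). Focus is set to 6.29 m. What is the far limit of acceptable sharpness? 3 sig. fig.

6.81 m

Hyperfocal distance H = f²/(N·c) + f = 75²/(1.2 × 0.058) + 75 = 5625/0.0696 + 75 ≈ 80894.0 mm ≈ 80.89 m.
Far limit Df = s·(H − f)/(H − s) = 6290 × (80894.0 − 75) / (80894.0 − 6290) = 6290 × 80819.0 / 74604.0 ≈ 6814.0 mm ≈ 6.81 m.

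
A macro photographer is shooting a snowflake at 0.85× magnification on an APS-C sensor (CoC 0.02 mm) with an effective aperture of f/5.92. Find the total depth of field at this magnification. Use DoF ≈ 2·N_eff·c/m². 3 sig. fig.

At magnification m, DoF ≈ 2·N_eff·c/m² = 2 × 5.92 × 0.02 / 0.85² = 0.2368 / 0.7225 ≈ 0.328 mm.

0.328 mm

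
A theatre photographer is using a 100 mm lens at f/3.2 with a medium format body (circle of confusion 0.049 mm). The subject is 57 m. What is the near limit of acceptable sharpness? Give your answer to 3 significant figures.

Hyperfocal distance H = f²/(N·c) + f = 100²/(3.2 × 0.049) + 100 = 10000/0.1568 + 100 ≈ 63875.5 mm ≈ 63.88 m.
Near limit Dn = s·(H − f)/(H + s − 2f) = 57000 × (63875.5 − 100) / (63875.5 + 57000 − 2 × 100) = 57000 × 63775.5 / 120675.5 ≈ 30124 mm ≈ 30.1 m.

30.1 m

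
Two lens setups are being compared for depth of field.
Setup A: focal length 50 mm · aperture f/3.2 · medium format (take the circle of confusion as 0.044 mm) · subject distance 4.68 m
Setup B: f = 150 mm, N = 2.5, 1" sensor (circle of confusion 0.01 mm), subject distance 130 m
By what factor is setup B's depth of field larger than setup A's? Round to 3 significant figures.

14.6

Setup A: H = 50²/(3.2×0.044) + 50 ≈ 17805.7 mm; DoF = Df − Dn = 6330.8 − 3712.0 ≈ 2618.8 mm.
Setup B: H = 150²/(2.5×0.01) + 150 ≈ 900150.0 mm; DoF = Df − Dn = 151918 − 113609 ≈ 38309 mm.
Ratio = 38309 / 2618.8 ≈ 14.6.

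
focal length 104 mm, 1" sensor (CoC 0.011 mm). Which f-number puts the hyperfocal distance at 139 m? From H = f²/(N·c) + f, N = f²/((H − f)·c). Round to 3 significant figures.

f/7.08

Rearrange H = f²/(N·c) + f for N: N = f² / ((H − f)·c).
N = 104² / ((139000 − 104) × 0.011) = 10816 / 1528 ≈ 7.08.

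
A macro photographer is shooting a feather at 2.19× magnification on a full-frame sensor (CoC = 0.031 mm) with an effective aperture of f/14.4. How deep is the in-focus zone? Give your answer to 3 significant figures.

0.186 mm

At magnification m, DoF ≈ 2·N_eff·c/m² = 2 × 14.4 × 0.031 / 2.19² = 0.8928 / 4.796 ≈ 0.186 mm.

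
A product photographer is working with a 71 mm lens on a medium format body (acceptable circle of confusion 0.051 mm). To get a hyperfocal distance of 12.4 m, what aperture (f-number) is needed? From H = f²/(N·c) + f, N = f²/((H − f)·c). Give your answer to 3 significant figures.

Rearrange H = f²/(N·c) + f for N: N = f² / ((H − f)·c).
N = 71² / ((12400 − 71) × 0.051) = 5041 / 628.8 ≈ 8.02.

f/8.02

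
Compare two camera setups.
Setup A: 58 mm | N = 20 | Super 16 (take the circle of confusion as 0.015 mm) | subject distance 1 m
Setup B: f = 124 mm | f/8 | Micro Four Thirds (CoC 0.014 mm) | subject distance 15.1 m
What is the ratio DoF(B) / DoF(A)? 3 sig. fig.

19.7

Setup A: H = 58²/(20×0.015) + 58 ≈ 11271.3 mm; DoF = Df − Dn = 1091.71 − 922.50 ≈ 169.21 mm.
Setup B: H = 124²/(8×0.014) + 124 ≈ 137409.7 mm; DoF = Df − Dn = 16948.9 − 13614.8 ≈ 3334.1 mm.
Ratio = 3334.1 / 169.21 ≈ 19.7.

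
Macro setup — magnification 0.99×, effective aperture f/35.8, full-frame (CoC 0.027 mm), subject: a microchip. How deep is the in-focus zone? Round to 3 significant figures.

At magnification m, DoF ≈ 2·N_eff·c/m² = 2 × 35.8 × 0.027 / 0.99² = 1.933 / 0.9801 ≈ 1.97 mm.

1.97 mm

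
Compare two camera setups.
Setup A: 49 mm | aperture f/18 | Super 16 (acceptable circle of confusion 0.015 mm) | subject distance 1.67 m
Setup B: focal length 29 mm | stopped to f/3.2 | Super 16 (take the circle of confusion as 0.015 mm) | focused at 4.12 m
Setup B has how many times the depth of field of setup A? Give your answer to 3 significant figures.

Setup A: H = 49²/(18×0.015) + 49 ≈ 8941.6 mm; DoF = Df − Dn = 2042.28 − 1412.52 ≈ 629.76 mm.
Setup B: H = 29²/(3.2×0.015) + 29 ≈ 17549.8 mm; DoF = Df − Dn = 5375.0 − 3340.1 ≈ 2034.9 mm.
Ratio = 2034.9 / 629.76 ≈ 3.23.

3.23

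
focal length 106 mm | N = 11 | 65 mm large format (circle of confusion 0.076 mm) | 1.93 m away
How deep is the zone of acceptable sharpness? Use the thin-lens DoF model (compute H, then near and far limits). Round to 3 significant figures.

0.534 m

Hyperfocal distance H = f²/(N·c) + f = 106²/(11 × 0.076) + 106 = 11236/0.836 + 106 ≈ 13546.2 mm ≈ 13.55 m.
Near limit Dn = s·(H − f)/(H + s − 2f) = 1930 × (13546.2 − 106) / (13546.2 + 1930 − 2 × 106) = 1930 × 13440.2 / 15264.2 ≈ 1699.37 mm.
Far limit Df = s·(H − f)/(H − s) = 1930 × (13546.2 − 106) / (13546.2 − 1930) = 1930 × 13440.2 / 11616.2 ≈ 2233.05 mm.
Depth of field = Df − Dn = 2233.05 − 1699.37 ≈ 533.68 mm ≈ 0.534 m.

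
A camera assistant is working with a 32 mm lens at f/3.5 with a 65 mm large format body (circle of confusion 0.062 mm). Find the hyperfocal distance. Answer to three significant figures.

Hyperfocal distance H = f²/(N·c) + f = 32²/(3.5 × 0.062) + 32 = 1024/0.217 + 32 ≈ 4750.9 mm ≈ 4.75 m.

4.75 m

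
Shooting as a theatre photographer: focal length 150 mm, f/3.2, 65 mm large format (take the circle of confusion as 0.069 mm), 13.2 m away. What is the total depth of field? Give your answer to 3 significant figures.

Hyperfocal distance H = f²/(N·c) + f = 150²/(3.2 × 0.069) + 150 = 22500/0.2208 + 150 ≈ 102052.2 mm ≈ 102.1 m.
Near limit Dn = s·(H − f)/(H + s − 2f) = 13200 × (102052.2 − 150) / (102052.2 + 13200 − 2 × 150) = 13200 × 101902.2 / 114952.2 ≈ 11701.5 mm.
Far limit Df = s·(H − f)/(H − s) = 13200 × (102052.2 − 150) / (102052.2 − 13200) = 13200 × 101902.2 / 88852.2 ≈ 15138.7 mm.
Depth of field = Df − Dn = 15138.7 − 11701.5 ≈ 3437.2 mm ≈ 3.44 m.

3.44 m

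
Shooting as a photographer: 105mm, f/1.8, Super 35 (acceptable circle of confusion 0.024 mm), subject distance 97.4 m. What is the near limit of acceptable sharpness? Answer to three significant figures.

Hyperfocal distance H = f²/(N·c) + f = 105²/(1.8 × 0.024) + 105 = 11025/0.0432 + 105 ≈ 255313.3 mm ≈ 255.3 m.
Near limit Dn = s·(H − f)/(H + s − 2f) = 97400 × (255313.3 − 105) / (255313.3 + 97400 − 2 × 105) = 97400 × 255208.3 / 352503.3 ≈ 70516 mm ≈ 70.5 m.

70.5 m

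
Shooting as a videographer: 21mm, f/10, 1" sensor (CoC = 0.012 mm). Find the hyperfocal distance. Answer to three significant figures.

Hyperfocal distance H = f²/(N·c) + f = 21²/(10 × 0.012) + 21 = 441/0.12 + 21 ≈ 3696.0 mm ≈ 3.70 m.

3.70 m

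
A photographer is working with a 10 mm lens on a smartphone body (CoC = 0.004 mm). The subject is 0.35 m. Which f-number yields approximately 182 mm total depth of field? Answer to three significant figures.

Write h = H − f = f²/(N·c). The thin-lens limits are Dn = s·h/(h + (s−f)) and Df = s·h/(h − (s−f)), so DoF = Df − Dn = 2·s·(s−f)·h / (h² − (s−f)²).
That is a quadratic in h: DoF·h² − 2·s·(s−f)·h − DoF·(s−f)² = 0 ⇒ h = (s−f)·(s + √(s² + DoF²)) / DoF = 340 × (350 + √(350² + 182²)) / 182 = 340 × (350 + 394.492) / 182 ≈ 1390.8 mm.
Then N = f²/(c·h) = 10² / (0.004 × 1390.8) = 100 / 5.5632 ≈ 18.

f/18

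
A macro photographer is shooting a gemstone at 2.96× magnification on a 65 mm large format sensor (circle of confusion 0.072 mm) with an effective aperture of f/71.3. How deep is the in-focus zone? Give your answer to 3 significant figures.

1.17 mm

At magnification m, DoF ≈ 2·N_eff·c/m² = 2 × 71.3 × 0.072 / 2.96² = 10.27 / 8.762 ≈ 1.17 mm.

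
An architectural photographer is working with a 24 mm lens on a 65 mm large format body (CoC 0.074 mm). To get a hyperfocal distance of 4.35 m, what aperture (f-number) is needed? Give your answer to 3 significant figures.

Rearrange H = f²/(N·c) + f for N: N = f² / ((H − f)·c).
N = 24² / ((4350 − 24) × 0.074) = 576 / 320.1 ≈ 1.80.

f/1.80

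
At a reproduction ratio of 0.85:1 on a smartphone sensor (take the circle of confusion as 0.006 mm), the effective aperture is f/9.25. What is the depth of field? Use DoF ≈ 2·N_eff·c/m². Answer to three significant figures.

0.154 mm

At magnification m, DoF ≈ 2·N_eff·c/m² = 2 × 9.25 × 0.006 / 0.85² = 0.111 / 0.7225 ≈ 0.154 mm.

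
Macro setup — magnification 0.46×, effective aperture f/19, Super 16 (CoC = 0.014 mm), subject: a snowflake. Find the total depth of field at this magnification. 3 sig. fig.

2.51 mm

At magnification m, DoF ≈ 2·N_eff·c/m² = 2 × 19 × 0.014 / 0.46² = 0.532 / 0.2116 ≈ 2.51 mm.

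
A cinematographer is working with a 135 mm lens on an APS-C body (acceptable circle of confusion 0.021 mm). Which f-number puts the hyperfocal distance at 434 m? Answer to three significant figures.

f/2.00

Rearrange H = f²/(N·c) + f for N: N = f² / ((H − f)·c).
N = 135² / ((434000 − 135) × 0.021) = 18225 / 9111 ≈ 2.00.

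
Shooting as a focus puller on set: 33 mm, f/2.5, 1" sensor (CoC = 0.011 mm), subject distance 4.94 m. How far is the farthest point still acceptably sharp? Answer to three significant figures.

5.64 m

Hyperfocal distance H = f²/(N·c) + f = 33²/(2.5 × 0.011) + 33 = 1089/0.0275 + 33 ≈ 39633.0 mm ≈ 39.63 m.
Far limit Df = s·(H − f)/(H − s) = 4940 × (39633.0 − 33) / (39633.0 − 4940) = 4940 × 39600.0 / 34693.0 ≈ 5638.7 mm ≈ 5.64 m.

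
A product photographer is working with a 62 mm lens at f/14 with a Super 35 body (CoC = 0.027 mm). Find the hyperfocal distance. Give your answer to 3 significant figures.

10.2 m

Hyperfocal distance H = f²/(N·c) + f = 62²/(14 × 0.027) + 62 = 3844/0.378 + 62 ≈ 10231.3 mm ≈ 10.2 m.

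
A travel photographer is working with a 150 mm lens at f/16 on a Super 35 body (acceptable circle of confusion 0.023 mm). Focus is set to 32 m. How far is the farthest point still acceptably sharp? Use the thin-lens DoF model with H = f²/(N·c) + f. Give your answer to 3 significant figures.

Hyperfocal distance H = f²/(N·c) + f = 150²/(16 × 0.023) + 150 = 22500/0.368 + 150 ≈ 61291.3 mm ≈ 61.29 m.
Far limit Df = s·(H − f)/(H − s) = 32000 × (61291.3 − 150) / (61291.3 − 32000) = 32000 × 61141.3 / 29291.3 ≈ 66795 mm ≈ 66.8 m.

66.8 m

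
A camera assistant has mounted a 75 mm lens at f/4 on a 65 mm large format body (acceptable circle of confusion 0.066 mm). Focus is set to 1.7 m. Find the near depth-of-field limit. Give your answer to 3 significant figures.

1.58 m

Hyperfocal distance H = f²/(N·c) + f = 75²/(4 × 0.066) + 75 = 5625/0.264 + 75 ≈ 21381.8 mm ≈ 21.38 m.
Near limit Dn = s·(H − f)/(H + s − 2f) = 1700 × (21381.8 − 75) / (21381.8 + 1700 − 2 × 75) = 1700 × 21306.8 / 22931.8 ≈ 1579.5 mm ≈ 1.58 m.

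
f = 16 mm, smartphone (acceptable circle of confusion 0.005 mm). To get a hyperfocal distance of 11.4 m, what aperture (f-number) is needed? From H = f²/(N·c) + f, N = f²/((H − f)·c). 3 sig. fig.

Rearrange H = f²/(N·c) + f for N: N = f² / ((H − f)·c).
N = 16² / ((11400 − 16) × 0.005) = 256 / 56.92 ≈ 4.50.

f/4.50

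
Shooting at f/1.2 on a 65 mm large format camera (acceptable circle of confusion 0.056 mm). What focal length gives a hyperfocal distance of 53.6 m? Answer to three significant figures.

60.0 mm

From H = f²/(N·c) + f, with f ≪ H: f ≈ √(H·N·c) = √(53600 × 1.2 × 0.056) = √3601.9 ≈ 60.02 mm.
The +f correction barely moves this — solving exactly, f² + N·c·f − N·c·H = 0 ⇒ f = (−N·c + √((N·c)² + 4·N·c·H))/2 = (−0.0672 + √14408)/2 ≈ 59.982 mm, so f ≈ 60.0 mm.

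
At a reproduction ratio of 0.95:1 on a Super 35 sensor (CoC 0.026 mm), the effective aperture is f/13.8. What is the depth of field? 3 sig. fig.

0.795 mm

At magnification m, DoF ≈ 2·N_eff·c/m² = 2 × 13.8 × 0.026 / 0.95² = 0.7176 / 0.9025 ≈ 0.795 mm.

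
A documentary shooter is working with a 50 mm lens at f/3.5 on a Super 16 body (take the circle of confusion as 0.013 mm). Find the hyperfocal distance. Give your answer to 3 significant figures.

55.0 m

Hyperfocal distance H = f²/(N·c) + f = 50²/(3.5 × 0.013) + 50 = 2500/0.0455 + 50 ≈ 54995.1 mm ≈ 55.0 m.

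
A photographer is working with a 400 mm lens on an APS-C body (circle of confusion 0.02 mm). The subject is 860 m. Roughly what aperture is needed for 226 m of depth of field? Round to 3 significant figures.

f/1.20

Write h = H − f = f²/(N·c). The thin-lens limits are Dn = s·h/(h + (s−f)) and Df = s·h/(h − (s−f)), so DoF = Df − Dn = 2·s·(s−f)·h / (h² − (s−f)²).
That is a quadratic in h: DoF·h² − 2·s·(s−f)·h − DoF·(s−f)² = 0 ⇒ h = (s−f)·(s + √(s² + DoF²)) / DoF = 859600 × (860000 + √(860000² + 226000²)) / 226000 = 859600 × (860000 + 889200) / 226000 ≈ 6653150 mm.
Then N = f²/(c·h) = 400² / (0.02 × 6653150) = 160000 / 133063 ≈ 1.20.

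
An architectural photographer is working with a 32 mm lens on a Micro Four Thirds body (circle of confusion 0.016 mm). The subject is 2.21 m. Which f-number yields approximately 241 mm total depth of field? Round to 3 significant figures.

f/1.60

Write h = H − f = f²/(N·c). The thin-lens limits are Dn = s·h/(h + (s−f)) and Df = s·h/(h − (s−f)), so DoF = Df − Dn = 2·s·(s−f)·h / (h² − (s−f)²).
That is a quadratic in h: DoF·h² − 2·s·(s−f)·h − DoF·(s−f)² = 0 ⇒ h = (s−f)·(s + √(s² + DoF²)) / DoF = 2178 × (2210 + √(2210² + 241²)) / 241 = 2178 × (2210 + 2223.10) / 241 ≈ 40063 mm.
Then N = f²/(c·h) = 32² / (0.016 × 40063) = 1024 / 641.02 ≈ 1.60.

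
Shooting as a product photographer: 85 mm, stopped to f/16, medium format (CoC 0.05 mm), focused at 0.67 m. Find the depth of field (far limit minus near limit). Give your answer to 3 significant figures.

Hyperfocal distance H = f²/(N·c) + f = 85²/(16 × 0.05) + 85 = 7225/0.8 + 85 ≈ 9116.2 mm ≈ 9.116 m.
Near limit Dn = s·(H − f)/(H + s − 2f) = 670 × (9116.2 − 85) / (9116.2 + 670 − 2 × 85) = 670 × 9031.2 / 9616.2 ≈ 629.241 mm.
Far limit Df = s·(H − f)/(H − s) = 670 × (9116.2 − 85) / (9116.2 − 670) = 670 × 9031.2 / 8446.2 ≈ 716.405 mm.
Depth of field = Df − Dn = 716.405 − 629.241 ≈ 87.164 mm.

87.2 mm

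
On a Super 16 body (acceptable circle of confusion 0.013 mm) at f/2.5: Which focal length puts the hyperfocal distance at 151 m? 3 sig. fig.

70.0 mm

From H = f²/(N·c) + f, with f ≪ H: f ≈ √(H·N·c) = √(151000 × 2.5 × 0.013) = √4907.5 ≈ 70.05 mm.
Exact: f² + N·c·f − N·c·H = 0 ⇒ f = (−N·c + √((N·c)² + 4·N·c·H))/2 = (−0.0325 + √19630)/2 ≈ 70.037 mm ≈ 70.0 mm.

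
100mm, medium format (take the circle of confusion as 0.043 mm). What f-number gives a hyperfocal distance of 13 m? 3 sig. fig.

Rearrange H = f²/(N·c) + f for N: N = f² / ((H − f)·c).
N = 100² / ((13000 − 100) × 0.043) = 10000 / 554.7 ≈ 18.

f/18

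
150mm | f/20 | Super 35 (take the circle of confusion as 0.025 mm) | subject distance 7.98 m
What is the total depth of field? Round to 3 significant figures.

2.86 m

Hyperfocal distance H = f²/(N·c) + f = 150²/(20 × 0.025) + 150 = 22500/0.5 + 150 ≈ 45150.0 mm ≈ 45.15 m.
Near limit Dn = s·(H − f)/(H + s − 2f) = 7980 × (45150.0 − 150) / (45150.0 + 7980 − 2 × 150) = 7980 × 45000.0 / 52830.0 ≈ 6797.3 mm.
Far limit Df = s·(H − f)/(H − s) = 7980 × (45150.0 − 150) / (45150.0 − 7980) = 7980 × 45000.0 / 37170.0 ≈ 9661.0 mm.
Depth of field = Df − Dn = 9661.0 − 6797.3 ≈ 2863.7 mm ≈ 2.86 m.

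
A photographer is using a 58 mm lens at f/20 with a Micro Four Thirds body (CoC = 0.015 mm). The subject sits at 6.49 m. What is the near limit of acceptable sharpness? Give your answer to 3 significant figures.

4.12 m

Hyperfocal distance H = f²/(N·c) + f = 58²/(20 × 0.015) + 58 = 3364/0.3 + 58 ≈ 11271.3 mm ≈ 11.27 m.
Near limit Dn = s·(H − f)/(H + s − 2f) = 6490 × (11271.3 − 58) / (11271.3 + 6490 − 2 × 58) = 6490 × 11213.3 / 17645.3 ≈ 4124.3 mm ≈ 4.12 m.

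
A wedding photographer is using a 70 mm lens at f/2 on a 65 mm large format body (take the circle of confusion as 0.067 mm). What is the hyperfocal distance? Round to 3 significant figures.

Hyperfocal distance H = f²/(N·c) + f = 70²/(2 × 0.067) + 70 = 4900/0.134 + 70 ≈ 36637.2 mm ≈ 36.6 m.

36.6 m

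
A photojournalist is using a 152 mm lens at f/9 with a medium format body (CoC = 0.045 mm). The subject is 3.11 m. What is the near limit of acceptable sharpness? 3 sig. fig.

2.96 m

Hyperfocal distance H = f²/(N·c) + f = 152²/(9 × 0.045) + 152 = 23104/0.405 + 152 ≈ 57198.9 mm ≈ 57.20 m.
Near limit Dn = s·(H − f)/(H + s − 2f) = 3110 × (57198.9 − 152) / (57198.9 + 3110 − 2 × 152) = 3110 × 57046.9 / 60004.9 ≈ 2956.7 mm ≈ 2.96 m.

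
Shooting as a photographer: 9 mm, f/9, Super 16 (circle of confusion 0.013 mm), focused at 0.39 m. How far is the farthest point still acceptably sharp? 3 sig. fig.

Hyperfocal distance H = f²/(N·c) + f = 9²/(9 × 0.013) + 9 = 81/0.117 + 9 ≈ 701.3 mm ≈ 0.701 m.
Far limit Df = s·(H − f)/(H − s) = 390 × (701.3 − 9) / (701.3 − 390) = 390 × 692.3 / 311.3 ≈ 867.31 mm ≈ 0.867 m.

0.867 m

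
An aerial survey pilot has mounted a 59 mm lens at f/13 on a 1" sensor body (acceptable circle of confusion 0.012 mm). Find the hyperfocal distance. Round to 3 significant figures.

22.4 m

Hyperfocal distance H = f²/(N·c) + f = 59²/(13 × 0.012) + 59 = 3481/0.156 + 59 ≈ 22373.1 mm ≈ 22.4 m.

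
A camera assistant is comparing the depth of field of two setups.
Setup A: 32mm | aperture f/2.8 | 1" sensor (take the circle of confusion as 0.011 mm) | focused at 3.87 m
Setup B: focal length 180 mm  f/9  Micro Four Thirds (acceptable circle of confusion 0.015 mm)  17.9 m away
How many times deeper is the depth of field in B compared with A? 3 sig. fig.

2.93

Setup A: H = 32²/(2.8×0.011) + 32 ≈ 33278.8 mm; DoF = Df − Dn = 4375.06 − 3469.48 ≈ 905.58 mm.
Setup B: H = 180²/(9×0.015) + 180 ≈ 240180.0 mm; DoF = Df − Dn = 19327.0 − 16669.3 ≈ 2657.7 mm.
Ratio = 2657.7 / 905.58 ≈ 2.93.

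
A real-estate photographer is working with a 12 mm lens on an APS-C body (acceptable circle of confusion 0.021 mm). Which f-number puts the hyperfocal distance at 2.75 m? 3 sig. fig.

f/2.50

Rearrange H = f²/(N·c) + f for N: N = f² / ((H − f)·c).
N = 12² / ((2750 − 12) × 0.021) = 144 / 57.50 ≈ 2.50.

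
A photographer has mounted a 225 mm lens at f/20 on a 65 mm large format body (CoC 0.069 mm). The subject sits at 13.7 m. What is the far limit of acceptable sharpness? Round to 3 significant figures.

Hyperfocal distance H = f²/(N·c) + f = 225²/(20 × 0.069) + 225 = 50625/1.38 + 225 ≈ 36909.8 mm ≈ 36.91 m.
Far limit Df = s·(H − f)/(H − s) = 13700 × (36909.8 − 225) / (36909.8 − 13700) = 13700 × 36684.8 / 23209.8 ≈ 21654 mm ≈ 21.7 m.

21.7 m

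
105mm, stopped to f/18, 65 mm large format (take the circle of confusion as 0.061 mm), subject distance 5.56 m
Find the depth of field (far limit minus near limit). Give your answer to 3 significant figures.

8.57 m

Hyperfocal distance H = f²/(N·c) + f = 105²/(18 × 0.061) + 105 = 11025/1.098 + 105 ≈ 10146.0 mm ≈ 10.15 m.
Near limit Dn = s·(H − f)/(H + s − 2f) = 5560 × (10146.0 − 105) / (10146.0 + 5560 − 2 × 105) = 5560 × 10041.0 / 15496.0 ≈ 3602.7 mm.
Far limit Df = s·(H − f)/(H − s) = 5560 × (10146.0 − 105) / (10146.0 − 5560) = 5560 × 10041.0 / 4586.0 ≈ 12173.6 mm.
Depth of field = Df − Dn = 12173.6 − 3602.7 ≈ 8570.9 mm ≈ 8.57 m.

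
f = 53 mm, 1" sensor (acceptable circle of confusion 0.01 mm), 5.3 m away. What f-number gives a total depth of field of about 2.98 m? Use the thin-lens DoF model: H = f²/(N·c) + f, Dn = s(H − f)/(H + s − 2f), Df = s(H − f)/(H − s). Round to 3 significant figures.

Write h = H − f = f²/(N·c). The thin-lens limits are Dn = s·h/(h + (s−f)) and Df = s·h/(h − (s−f)), so DoF = Df − Dn = 2·s·(s−f)·h / (h² − (s−f)²).
That is a quadratic in h: DoF·h² − 2·s·(s−f)·h − DoF·(s−f)² = 0 ⇒ h = (s−f)·(s + √(s² + DoF²)) / DoF = 5247 × (5300 + √(5300² + 2980²)) / 2980 = 5247 × (5300 + 6080.33) / 2980 ≈ 20038 mm.
Then N = f²/(c·h) = 53² / (0.01 × 20038) = 2809 / 200.38 ≈ 14.

f/14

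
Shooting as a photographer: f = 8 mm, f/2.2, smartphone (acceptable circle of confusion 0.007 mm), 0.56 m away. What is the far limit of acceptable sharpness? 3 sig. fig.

0.646 m

Hyperfocal distance H = f²/(N·c) + f = 8²/(2.2 × 0.007) + 8 = 64/0.0154 + 8 ≈ 4163.8 mm ≈ 4.164 m.
Far limit Df = s·(H − f)/(H − s) = 560 × (4163.8 − 8) / (4163.8 − 560) = 560 × 4155.8 / 3603.8 ≈ 645.78 mm ≈ 0.646 m.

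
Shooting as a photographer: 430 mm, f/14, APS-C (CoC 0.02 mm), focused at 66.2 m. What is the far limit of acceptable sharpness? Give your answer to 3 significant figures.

Hyperfocal distance H = f²/(N·c) + f = 430²/(14 × 0.02) + 430 = 184900/0.28 + 430 ≈ 660787.1 mm ≈ 660.8 m.
Far limit Df = s·(H − f)/(H − s) = 66200 × (660787.1 − 430) / (660787.1 − 66200) = 66200 × 660357.1 / 594587.1 ≈ 73523 mm ≈ 73.5 m.

73.5 m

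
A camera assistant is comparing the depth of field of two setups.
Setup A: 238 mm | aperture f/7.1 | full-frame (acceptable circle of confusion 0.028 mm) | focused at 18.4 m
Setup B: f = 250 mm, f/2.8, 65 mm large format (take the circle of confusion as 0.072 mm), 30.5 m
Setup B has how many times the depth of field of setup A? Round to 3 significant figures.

Setup A: H = 238²/(7.1×0.028) + 238 ≈ 285167.6 mm; DoF = Df − Dn = 19652.7 − 17297.4 ≈ 2355.3 mm.
Setup B: H = 250²/(2.8×0.072) + 250 ≈ 310269.8 mm; DoF = Df − Dn = 33797.8 − 27788.5 ≈ 6009.3 mm.
Ratio = 6009.3 / 2355.3 ≈ 2.55.

2.55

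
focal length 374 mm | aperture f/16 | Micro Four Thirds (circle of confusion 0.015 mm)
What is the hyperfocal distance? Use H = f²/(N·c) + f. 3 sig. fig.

Hyperfocal distance H = f²/(N·c) + f = 374²/(16 × 0.015) + 374 = 139876/0.24 + 374 ≈ 583190.7 mm ≈ 583 m.

583 m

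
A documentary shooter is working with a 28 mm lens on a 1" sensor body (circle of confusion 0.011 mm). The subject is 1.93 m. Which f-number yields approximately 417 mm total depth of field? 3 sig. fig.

f/4

Write h = H − f = f²/(N·c). The thin-lens limits are Dn = s·h/(h + (s−f)) and Df = s·h/(h − (s−f)), so DoF = Df − Dn = 2·s·(s−f)·h / (h² − (s−f)²).
That is a quadratic in h: DoF·h² − 2·s·(s−f)·h − DoF·(s−f)² = 0 ⇒ h = (s−f)·(s + √(s² + DoF²)) / DoF = 1902 × (1930 + √(1930² + 417²)) / 417 = 1902 × (1930 + 1974.54) / 417 ≈ 17809 mm.
Then N = f²/(c·h) = 28² / (0.011 × 17809) = 784 / 195.90 ≈ 4.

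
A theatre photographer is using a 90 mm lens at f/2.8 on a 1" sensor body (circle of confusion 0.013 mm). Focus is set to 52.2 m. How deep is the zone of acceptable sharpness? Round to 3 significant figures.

Hyperfocal distance H = f²/(N·c) + f = 90²/(2.8 × 0.013) + 90 = 8100/0.0364 + 90 ≈ 222617.5 mm ≈ 222.6 m.
Near limit Dn = s·(H − f)/(H + s − 2f) = 52200 × (222617.5 − 90) / (222617.5 + 52200 − 2 × 90) = 52200 × 222527.5 / 274637.5 ≈ 42296 mm.
Far limit Df = s·(H − f)/(H − s) = 52200 × (222617.5 − 90) / (222617.5 − 52200) = 52200 × 222527.5 / 170417.5 ≈ 68162 mm.
Depth of field = Df − Dn = 68162 − 42296 ≈ 25866 mm ≈ 25.9 m.

25.9 m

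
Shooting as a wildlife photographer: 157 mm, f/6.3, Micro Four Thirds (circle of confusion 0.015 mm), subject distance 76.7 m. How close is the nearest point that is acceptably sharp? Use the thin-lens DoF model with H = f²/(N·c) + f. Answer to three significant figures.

Hyperfocal distance H = f²/(N·c) + f = 157²/(6.3 × 0.015) + 157 = 24649/0.0945 + 157 ≈ 260993.0 mm ≈ 261.0 m.
Near limit Dn = s·(H − f)/(H + s − 2f) = 76700 × (260993.0 − 157) / (260993.0 + 76700 − 2 × 157) = 76700 × 260836.0 / 337379.0 ≈ 59299 mm ≈ 59.3 m.

59.3 m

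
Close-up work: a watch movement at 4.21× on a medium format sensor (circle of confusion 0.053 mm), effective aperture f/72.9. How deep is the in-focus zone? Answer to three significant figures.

0.436 mm

At magnification m, DoF ≈ 2·N_eff·c/m² = 2 × 72.9 × 0.053 / 4.21² = 7.727 / 17.72 ≈ 0.436 mm.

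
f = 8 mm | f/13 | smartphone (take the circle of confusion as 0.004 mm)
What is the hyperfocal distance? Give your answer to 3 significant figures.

Hyperfocal distance H = f²/(N·c) + f = 8²/(13 × 0.004) + 8 = 64/0.052 + 8 ≈ 1238.8 mm ≈ 1.24 m.

1.24 m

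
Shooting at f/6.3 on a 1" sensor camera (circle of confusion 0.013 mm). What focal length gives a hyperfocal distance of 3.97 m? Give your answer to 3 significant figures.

18.0 mm

From H = f²/(N·c) + f, with f ≪ H: f ≈ √(H·N·c) = √(3970 × 6.3 × 0.013) = √325.14 ≈ 18.03 mm.
The +f correction barely moves this — solving exactly, f² + N·c·f − N·c·H = 0 ⇒ f = (−N·c + √((N·c)² + 4·N·c·H))/2 = (−0.0819 + √1300.6)/2 ≈ 17.991 mm, so f ≈ 18.0 mm.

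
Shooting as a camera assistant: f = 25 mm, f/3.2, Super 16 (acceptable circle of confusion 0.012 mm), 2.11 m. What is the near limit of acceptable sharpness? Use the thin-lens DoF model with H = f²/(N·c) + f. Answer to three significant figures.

Hyperfocal distance H = f²/(N·c) + f = 25²/(3.2 × 0.012) + 25 = 625/0.0384 + 25 ≈ 16301.0 mm ≈ 16.30 m.
Near limit Dn = s·(H − f)/(H + s − 2f) = 2110 × (16301.0 − 25) / (16301.0 + 2110 − 2 × 25) = 2110 × 16276.0 / 18361.0 ≈ 1870.4 mm ≈ 1.87 m.

1.87 m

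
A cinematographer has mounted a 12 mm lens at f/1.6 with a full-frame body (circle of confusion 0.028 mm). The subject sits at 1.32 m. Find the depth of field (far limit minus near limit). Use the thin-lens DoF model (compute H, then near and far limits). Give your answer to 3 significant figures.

1.29 m

Hyperfocal distance H = f²/(N·c) + f = 12²/(1.6 × 0.028) + 12 = 144/0.0448 + 12 ≈ 3226.3 mm ≈ 3.226 m.
Near limit Dn = s·(H − f)/(H + s − 2f) = 1320 × (3226.3 − 12) / (3226.3 + 1320 − 2 × 12) = 1320 × 3214.3 / 4522.3 ≈ 938.2 mm.
Far limit Df = s·(H − f)/(H − s) = 1320 × (3226.3 − 12) / (3226.3 − 1320) = 1320 × 3214.3 / 1906.3 ≈ 2225.7 mm.
Depth of field = Df − Dn = 2225.7 − 938.2 ≈ 1287.5 mm ≈ 1.29 m.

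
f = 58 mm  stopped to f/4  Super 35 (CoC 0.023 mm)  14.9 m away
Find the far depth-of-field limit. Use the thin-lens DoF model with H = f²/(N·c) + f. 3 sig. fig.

Hyperfocal distance H = f²/(N·c) + f = 58²/(4 × 0.023) + 58 = 3364/0.092 + 58 ≈ 36623.2 mm ≈ 36.62 m.
Far limit Df = s·(H − f)/(H − s) = 14900 × (36623.2 − 58) / (36623.2 − 14900) = 14900 × 36565.2 / 21723.2 ≈ 25080 mm ≈ 25.1 m.

25.1 m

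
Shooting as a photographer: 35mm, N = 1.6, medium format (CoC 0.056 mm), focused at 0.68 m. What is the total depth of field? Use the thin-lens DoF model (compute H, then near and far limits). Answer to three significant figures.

Hyperfocal distance H = f²/(N·c) + f = 35²/(1.6 × 0.056) + 35 = 1225/0.0896 + 35 ≈ 13706.9 mm ≈ 13.71 m.
Near limit Dn = s·(H − f)/(H + s − 2f) = 680 × (13706.9 − 35) / (13706.9 + 680 − 2 × 35) = 680 × 13671.9 / 14316.9 ≈ 649.365 mm.
Far limit Df = s·(H − f)/(H − s) = 680 × (13706.9 − 35) / (13706.9 − 680) = 680 × 13671.9 / 13026.9 ≈ 713.669 mm.
Depth of field = Df − Dn = 713.669 − 649.365 ≈ 64.304 mm.

64.3 mm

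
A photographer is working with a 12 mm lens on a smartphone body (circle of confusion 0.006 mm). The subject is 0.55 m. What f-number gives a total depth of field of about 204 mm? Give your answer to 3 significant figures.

Write h = H − f = f²/(N·c). The thin-lens limits are Dn = s·h/(h + (s−f)) and Df = s·h/(h − (s−f)), so DoF = Df − Dn = 2·s·(s−f)·h / (h² − (s−f)²).
That is a quadratic in h: DoF·h² − 2·s·(s−f)·h − DoF·(s−f)² = 0 ⇒ h = (s−f)·(s + √(s² + DoF²)) / DoF = 538 × (550 + √(550² + 204²)) / 204 = 538 × (550 + 586.614) / 204 ≈ 2997.5 mm.
Then N = f²/(c·h) = 12² / (0.006 × 2997.5) = 144 / 17.985 ≈ 8.01.

f/8.01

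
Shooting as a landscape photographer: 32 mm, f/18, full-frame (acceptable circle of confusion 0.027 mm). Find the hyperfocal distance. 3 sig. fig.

2.14 m

Hyperfocal distance H = f²/(N·c) + f = 32²/(18 × 0.027) + 32 = 1024/0.486 + 32 ≈ 2139.0 mm ≈ 2.14 m.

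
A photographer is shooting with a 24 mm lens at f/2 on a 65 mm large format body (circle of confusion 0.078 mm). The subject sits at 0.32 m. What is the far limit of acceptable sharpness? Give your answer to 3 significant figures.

Hyperfocal distance H = f²/(N·c) + f = 24²/(2 × 0.078) + 24 = 576/0.156 + 24 ≈ 3716.3 mm ≈ 3.716 m.
Far limit Df = s·(H − f)/(H − s) = 320 × (3716.3 − 24) / (3716.3 − 320) = 320 × 3692.3 / 3396.3 ≈ 347.89 mm.

348 mm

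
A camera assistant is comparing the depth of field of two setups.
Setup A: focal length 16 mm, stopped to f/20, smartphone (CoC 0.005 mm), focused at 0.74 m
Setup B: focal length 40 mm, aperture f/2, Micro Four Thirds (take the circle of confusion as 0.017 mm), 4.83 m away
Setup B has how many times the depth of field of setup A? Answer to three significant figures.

Setup A: H = 16²/(20×0.005) + 16 ≈ 2576.0 mm; DoF = Df − Dn = 1031.81 − 576.86 ≈ 454.95 mm.
Setup B: H = 40²/(2×0.017) + 40 ≈ 47098.8 mm; DoF = Df − Dn = 5377.35 − 4383.79 ≈ 993.56 mm.
Ratio = 993.56 / 454.95 ≈ 2.18.

2.18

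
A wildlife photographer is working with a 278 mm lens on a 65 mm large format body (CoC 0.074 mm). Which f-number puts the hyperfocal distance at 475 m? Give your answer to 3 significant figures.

Rearrange H = f²/(N·c) + f for N: N = f² / ((H − f)·c).
N = 278² / ((475000 − 278) × 0.074) = 77284 / 35129 ≈ 2.20.

f/2.20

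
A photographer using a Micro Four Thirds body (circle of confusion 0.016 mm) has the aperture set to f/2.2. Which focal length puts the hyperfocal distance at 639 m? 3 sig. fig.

150 mm

From H = f²/(N·c) + f, with f ≪ H: f ≈ √(H·N·c) = √(639000 × 2.2 × 0.016) = √22493 ≈ 150.0 mm.
The +f correction barely moves this — solving exactly, f² + N·c·f − N·c·H = 0 ⇒ f = (−N·c + √((N·c)² + 4·N·c·H))/2 = (−0.0352 + √89971)/2 ≈ 149.96 mm, so f ≈ 150 mm.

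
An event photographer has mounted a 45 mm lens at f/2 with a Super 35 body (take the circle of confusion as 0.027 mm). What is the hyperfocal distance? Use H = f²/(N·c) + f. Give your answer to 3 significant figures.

Hyperfocal distance H = f²/(N·c) + f = 45²/(2 × 0.027) + 45 = 2025/0.054 + 45 ≈ 37545.0 mm ≈ 37.5 m.

37.5 m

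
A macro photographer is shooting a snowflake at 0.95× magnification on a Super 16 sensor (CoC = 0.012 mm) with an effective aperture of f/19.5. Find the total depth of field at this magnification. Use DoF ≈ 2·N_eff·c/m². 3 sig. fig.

0.519 mm

At magnification m, DoF ≈ 2·N_eff·c/m² = 2 × 19.5 × 0.012 / 0.95² = 0.468 / 0.9025 ≈ 0.519 mm.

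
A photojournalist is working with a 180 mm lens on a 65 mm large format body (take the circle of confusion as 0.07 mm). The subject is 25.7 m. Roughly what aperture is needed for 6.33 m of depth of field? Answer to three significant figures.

f/2.20

Write h = H − f = f²/(N·c). The thin-lens limits are Dn = s·h/(h + (s−f)) and Df = s·h/(h − (s−f)), so DoF = Df − Dn = 2·s·(s−f)·h / (h² − (s−f)²).
That is a quadratic in h: DoF·h² − 2·s·(s−f)·h − DoF·(s−f)² = 0 ⇒ h = (s−f)·(s + √(s² + DoF²)) / DoF = 25520 × (25700 + √(25700² + 6330²)) / 6330 = 25520 × (25700 + 26468.1) / 6330 ≈ 210321 mm.
Then N = f²/(c·h) = 180² / (0.07 × 210321) = 32400 / 14722 ≈ 2.20.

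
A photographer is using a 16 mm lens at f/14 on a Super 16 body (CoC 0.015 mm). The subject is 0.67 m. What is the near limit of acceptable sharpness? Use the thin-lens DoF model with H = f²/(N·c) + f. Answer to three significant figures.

436 mm

Hyperfocal distance H = f²/(N·c) + f = 16²/(14 × 0.015) + 16 = 256/0.21 + 16 ≈ 1235.0 mm ≈ 1.235 m.
Near limit Dn = s·(H − f)/(H + s − 2f) = 670 × (1235.0 − 16) / (1235.0 + 670 − 2 × 16) = 670 × 1219.0 / 1873.0 ≈ 436.06 mm.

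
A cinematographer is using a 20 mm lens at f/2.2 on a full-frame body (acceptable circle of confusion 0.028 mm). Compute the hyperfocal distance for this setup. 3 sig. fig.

Hyperfocal distance H = f²/(N·c) + f = 20²/(2.2 × 0.028) + 20 = 400/0.0616 + 20 ≈ 6513.5 mm ≈ 6.51 m.

6.51 m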